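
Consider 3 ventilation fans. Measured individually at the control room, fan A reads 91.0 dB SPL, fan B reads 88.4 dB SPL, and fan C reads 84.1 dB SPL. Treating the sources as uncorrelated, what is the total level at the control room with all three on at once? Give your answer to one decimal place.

93.4 dB SPL

Add the sources as powers (linear), then convert back to dB:
L_total = 10·log₁₀(10^(91.0/10) + 10^(88.4/10) + 10^(84.1/10)) = 10·log₁₀(2208000000) = 93.4 dB SPL.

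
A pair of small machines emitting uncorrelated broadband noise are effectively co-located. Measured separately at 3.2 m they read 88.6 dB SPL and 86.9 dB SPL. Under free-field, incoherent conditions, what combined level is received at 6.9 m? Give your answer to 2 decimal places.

84.17 dB SPL

Combined at 3.2 m: 10·log₁₀(10^(88.6/10)+10^(86.9/10)) = 90.843 dB SPL.
Then apply −20·log₁₀(6.9/3.2) = -6.674 dB → 84.17 dB SPL.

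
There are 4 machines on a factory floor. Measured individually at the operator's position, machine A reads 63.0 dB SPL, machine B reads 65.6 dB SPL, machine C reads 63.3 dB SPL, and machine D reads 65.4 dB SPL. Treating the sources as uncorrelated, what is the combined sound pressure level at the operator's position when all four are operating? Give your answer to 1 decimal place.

Uncorrelated sources add in intensity (power), not in dB.
L_total = 10·log₁₀(10^(63.0/10) + 10^(65.6/10) + 10^(63.3/10) + 10^(65.4/10)) = 10·log₁₀(11230000) = 70.5 dB SPL.

70.5 dB SPL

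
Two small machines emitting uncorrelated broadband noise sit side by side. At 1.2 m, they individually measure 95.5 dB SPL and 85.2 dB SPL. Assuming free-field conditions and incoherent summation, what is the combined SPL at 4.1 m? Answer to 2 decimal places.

Combined at 1.2 m: 10·log₁₀(10^(95.5/10)+10^(85.2/10)) = 95.887 dB SPL.
Then apply −20·log₁₀(4.1/1.2) = -10.672 dB → 85.22 dB SPL.

85.22 dB SPL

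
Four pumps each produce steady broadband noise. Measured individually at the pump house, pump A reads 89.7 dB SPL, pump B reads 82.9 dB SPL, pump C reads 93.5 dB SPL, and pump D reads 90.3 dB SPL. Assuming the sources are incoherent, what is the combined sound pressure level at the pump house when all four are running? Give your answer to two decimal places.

96.47 dB SPL

Incoherent sources sum as intensities:
L_total = 10·log₁₀(10^(89.7/10) + 10^(82.9/10) + 10^(93.5/10) + 10^(90.3/10)) = 10·log₁₀(4438000000) = 96.47 dB SPL.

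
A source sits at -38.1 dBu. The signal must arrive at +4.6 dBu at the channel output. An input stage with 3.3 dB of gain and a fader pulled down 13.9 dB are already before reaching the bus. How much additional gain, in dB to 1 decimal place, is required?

The required make-up gain is the shortfall in the dB sum.
G = +4.6 − (-38.1) − 3.3 + 13.9 = 53.3 dB.

53.3 dB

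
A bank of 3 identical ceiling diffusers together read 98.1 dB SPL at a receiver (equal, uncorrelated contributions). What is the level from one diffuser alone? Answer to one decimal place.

93.3 dB SPL

3 equal incoherent sources add 10·log₁₀(3) = 4.77 dB over one source.
L_one = 98.1 − 4.77 = 93.3 dB SPL.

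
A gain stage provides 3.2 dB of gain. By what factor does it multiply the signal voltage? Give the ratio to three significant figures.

1.45

Voltage ratio = 10^(dB/20).
10^(3.2/20) = 10^(0.1600) = 1.45.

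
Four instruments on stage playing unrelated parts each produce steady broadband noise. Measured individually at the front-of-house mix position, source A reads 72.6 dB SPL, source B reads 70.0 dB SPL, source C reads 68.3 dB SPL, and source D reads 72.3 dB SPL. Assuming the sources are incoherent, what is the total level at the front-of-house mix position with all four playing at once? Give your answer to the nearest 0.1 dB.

Uncorrelated sources add in intensity (power), not in dB.
L_total = 10·log₁₀(10^(72.6/10) + 10^(70.0/10) + 10^(68.3/10) + 10^(72.3/10)) = 10·log₁₀(51940000) = 77.2 dB SPL.

77.2 dB SPL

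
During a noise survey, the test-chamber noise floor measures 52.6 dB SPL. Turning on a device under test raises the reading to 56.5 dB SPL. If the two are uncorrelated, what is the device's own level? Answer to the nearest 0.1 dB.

54.2 dB SPL

Remove the background by subtracting linear intensities:
L_src = 10·log₁₀(10^(56.5/10) − 10^(52.6/10)) = 10·log₁₀(264700) = 54.2 dB SPL.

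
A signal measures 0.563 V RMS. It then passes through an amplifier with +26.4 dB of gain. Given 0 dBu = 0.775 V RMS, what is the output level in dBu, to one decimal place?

Input level: 20·log₁₀(0.563/0.775) = -2.78 dBu.
Output: -2.78 + 26.4 = +23.6 dBu.

+23.6 dBu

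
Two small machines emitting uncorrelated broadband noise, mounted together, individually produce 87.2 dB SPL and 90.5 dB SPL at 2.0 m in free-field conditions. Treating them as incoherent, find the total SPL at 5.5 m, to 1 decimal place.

83.4 dB SPL

Combined at 2.0 m: 10·log₁₀(10^(87.2/10)+10^(90.5/10)) = 92.17 dB SPL.
Then apply −20·log₁₀(5.5/2.0) = -8.79 dB → 83.4 dB SPL.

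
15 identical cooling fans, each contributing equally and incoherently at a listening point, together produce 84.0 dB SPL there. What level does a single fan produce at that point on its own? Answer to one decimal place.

72.2 dB SPL

15 equal incoherent sources add 10·log₁₀(15) = 11.76 dB over one source.
L_one = 84.0 − 11.76 = 72.2 dB SPL.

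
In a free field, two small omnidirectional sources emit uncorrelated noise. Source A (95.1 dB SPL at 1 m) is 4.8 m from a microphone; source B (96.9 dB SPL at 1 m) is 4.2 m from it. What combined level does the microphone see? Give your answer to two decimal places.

At the listener: L_A = 95.1 − 20·log₁₀(4.8) = 81.475 dB; L_B = 96.9 − 20·log₁₀(4.2) = 84.435 dB.
Combined: 10·log₁₀(10^(81.475/10)+10^(84.435/10)) = 86.21 dB SPL.

86.21 dB SPL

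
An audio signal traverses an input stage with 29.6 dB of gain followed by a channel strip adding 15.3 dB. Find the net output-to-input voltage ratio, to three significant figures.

176

Net gain = 29.6 + 15.3 = 44.9 dB.
Voltage ratio = 10^(44.9/20) = 176.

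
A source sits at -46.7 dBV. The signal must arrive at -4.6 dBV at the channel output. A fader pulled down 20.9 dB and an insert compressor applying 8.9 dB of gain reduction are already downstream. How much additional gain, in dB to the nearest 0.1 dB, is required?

71.9 dB

The required make-up gain is the shortfall in the dB sum.
G = -4.6 − (-46.7) + 20.9 + 8.9 = 71.9 dB.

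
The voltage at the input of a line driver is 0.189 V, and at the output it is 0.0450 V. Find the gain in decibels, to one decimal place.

Voltage is an amplitude quantity, so gain = 20·log₁₀(V_out/V_in).
20·log₁₀(0.0450/0.189) = 20·log₁₀(0.2381) = -12.5 dB.

-12.5 dB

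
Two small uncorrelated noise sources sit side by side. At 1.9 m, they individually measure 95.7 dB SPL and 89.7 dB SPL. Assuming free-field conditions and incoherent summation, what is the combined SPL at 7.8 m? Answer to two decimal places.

Combined at 1.9 m: 10·log₁₀(10^(95.7/10)+10^(89.7/10)) = 96.673 dB SPL.
Then apply −20·log₁₀(7.8/1.9) = -12.267 dB → 84.41 dB SPL.

84.41 dB SPL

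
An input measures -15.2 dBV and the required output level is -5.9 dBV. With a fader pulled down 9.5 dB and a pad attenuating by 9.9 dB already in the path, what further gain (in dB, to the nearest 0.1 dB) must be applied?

28.7 dB

The required make-up gain is the shortfall in the dB sum.
G = -5.9 − (-15.2) + 9.5 + 9.9 = 28.7 dB.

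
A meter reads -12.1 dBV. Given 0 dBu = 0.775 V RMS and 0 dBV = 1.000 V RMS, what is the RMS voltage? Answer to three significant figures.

0.248 V

V = 1.000 V × 10^(-12.1/20).
= 1.000 × 0.2483 = 0.248 V.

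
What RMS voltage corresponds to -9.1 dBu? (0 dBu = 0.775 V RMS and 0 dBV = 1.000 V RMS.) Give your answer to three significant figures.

V = 0.775 V × 10^(-9.1/20).
= 0.775 × 0.3508 = 0.272 V.

0.272 V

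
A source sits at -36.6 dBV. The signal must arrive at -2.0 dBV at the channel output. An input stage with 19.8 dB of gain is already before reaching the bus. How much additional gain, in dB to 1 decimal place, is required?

14.8 dB

The required make-up gain is the shortfall in the dB sum.
G = -2.0 − (-36.6) − 19.8 = 14.8 dB.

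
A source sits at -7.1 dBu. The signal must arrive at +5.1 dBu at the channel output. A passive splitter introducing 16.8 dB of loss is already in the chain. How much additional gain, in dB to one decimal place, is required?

29.0 dB

The required make-up gain is the shortfall in the dB sum.
G = +5.1 − (-7.1) + 16.8 = 29.0 dB.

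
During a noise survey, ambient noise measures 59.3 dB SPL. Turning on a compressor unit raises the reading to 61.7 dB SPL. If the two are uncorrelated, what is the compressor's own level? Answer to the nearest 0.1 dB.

58.0 dB SPL

Remove the background by subtracting linear intensities:
L_src = 10·log₁₀(10^(61.7/10) − 10^(59.3/10)) = 10·log₁₀(628000) = 58.0 dB SPL.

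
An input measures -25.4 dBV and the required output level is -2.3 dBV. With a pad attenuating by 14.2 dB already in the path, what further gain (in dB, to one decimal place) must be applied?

The required make-up gain is the shortfall in the dB sum.
G = -2.3 − (-25.4) + 14.2 = 37.3 dB.

37.3 dB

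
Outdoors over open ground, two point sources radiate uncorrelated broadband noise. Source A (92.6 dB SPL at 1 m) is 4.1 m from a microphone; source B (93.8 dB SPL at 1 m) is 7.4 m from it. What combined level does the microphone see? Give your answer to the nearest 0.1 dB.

At the listener: L_A = 92.6 − 20·log₁₀(4.1) = 80.34 dB; L_B = 93.8 − 20·log₁₀(7.4) = 76.42 dB.
Combined: 10·log₁₀(10^(80.34/10)+10^(76.42/10)) = 81.8 dB SPL.

81.8 dB SPL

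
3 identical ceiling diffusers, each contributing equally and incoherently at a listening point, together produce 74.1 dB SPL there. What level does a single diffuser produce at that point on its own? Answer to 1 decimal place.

3 equal incoherent sources add 10·log₁₀(3) = 4.77 dB over one source.
L_one = 74.1 − 4.77 = 69.3 dB SPL.

69.3 dB SPL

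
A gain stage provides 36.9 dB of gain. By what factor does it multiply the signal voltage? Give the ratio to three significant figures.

70.0

Voltage ratio = 10^(dB/20).
10^(36.9/20) = 10^(1.845) = 70.0.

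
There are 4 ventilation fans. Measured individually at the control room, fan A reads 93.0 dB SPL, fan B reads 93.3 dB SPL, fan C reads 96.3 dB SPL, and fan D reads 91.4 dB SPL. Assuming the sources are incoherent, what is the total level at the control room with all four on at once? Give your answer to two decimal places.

Incoherent sources sum as intensities:
L_total = 10·log₁₀(10^(93.0/10) + 10^(93.3/10) + 10^(96.3/10) + 10^(91.4/10)) = 10·log₁₀(9779000000) = 99.90 dB SPL.

99.90 dB SPL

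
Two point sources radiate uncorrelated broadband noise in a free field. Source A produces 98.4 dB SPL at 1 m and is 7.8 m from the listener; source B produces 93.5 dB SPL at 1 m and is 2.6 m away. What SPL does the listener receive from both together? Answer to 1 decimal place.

86.5 dB SPL

At the listener: L_A = 98.4 − 20·log₁₀(7.8) = 80.56 dB; L_B = 93.5 − 20·log₁₀(2.6) = 85.20 dB.
Combined: 10·log₁₀(10^(80.56/10)+10^(85.20/10)) = 86.5 dB SPL.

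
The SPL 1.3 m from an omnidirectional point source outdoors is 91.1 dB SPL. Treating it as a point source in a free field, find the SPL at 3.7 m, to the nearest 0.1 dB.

82.0 dB SPL

Inverse-square spreading gives ΔL = −20·log₁₀(d₂/d₁).
ΔL = −20·log₁₀(3.7/1.3) = -9.09 dB, so L₂ = 91.1 + (-9.09) = 82.0 dB SPL.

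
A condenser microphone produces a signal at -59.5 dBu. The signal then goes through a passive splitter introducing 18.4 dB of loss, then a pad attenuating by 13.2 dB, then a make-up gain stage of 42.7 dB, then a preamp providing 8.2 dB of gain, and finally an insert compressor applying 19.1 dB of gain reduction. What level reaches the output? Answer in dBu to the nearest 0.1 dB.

Gain stages sum in dB:
-59.5 − 18.4 − 13.2 + 42.7 + 8.2 − 19.1 = -59.3 dBu.

-59.3 dBu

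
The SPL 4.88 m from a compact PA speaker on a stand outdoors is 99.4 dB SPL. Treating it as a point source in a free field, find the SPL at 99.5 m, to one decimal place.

73.2 dB SPL

Free-field point source: level drops by 20·log₁₀ of the distance ratio.
ΔL = −20·log₁₀(99.5/4.88) = -26.19 dB, so L₂ = 99.4 + (-26.19) = 73.2 dB SPL.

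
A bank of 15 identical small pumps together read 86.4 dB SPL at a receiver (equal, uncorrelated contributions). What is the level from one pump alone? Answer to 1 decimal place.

74.6 dB SPL

15 equal incoherent sources add 10·log₁₀(15) = 11.76 dB over one source.
L_one = 86.4 − 11.76 = 74.6 dB SPL.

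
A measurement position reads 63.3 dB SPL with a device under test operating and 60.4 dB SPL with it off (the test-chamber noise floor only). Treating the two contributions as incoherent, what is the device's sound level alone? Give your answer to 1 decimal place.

60.2 dB SPL

Remove the background by subtracting linear intensities:
L_src = 10·log₁₀(10^(63.3/10) − 10^(60.4/10)) = 10·log₁₀(1041000) = 60.2 dB SPL.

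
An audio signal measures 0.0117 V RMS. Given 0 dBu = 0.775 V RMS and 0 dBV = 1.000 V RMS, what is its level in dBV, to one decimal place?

dBV = 20·log₁₀(V / 1.000 V).
20·log₁₀(0.0117/1.000) = -38.6 dBV.

-38.6 dBV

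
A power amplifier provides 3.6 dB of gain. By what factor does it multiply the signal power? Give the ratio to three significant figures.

Power ratio = 10^(dB/10).
10^(3.6/10) = 10^(0.3600) = 2.29.

2.29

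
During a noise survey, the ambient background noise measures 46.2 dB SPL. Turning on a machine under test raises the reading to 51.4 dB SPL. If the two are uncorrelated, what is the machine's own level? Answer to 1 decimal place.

49.8 dB SPL

Background correction is a power subtraction:
L_src = 10·log₁₀(10^(51.4/10) − 10^(46.2/10)) = 10·log₁₀(96350) = 49.8 dB SPL.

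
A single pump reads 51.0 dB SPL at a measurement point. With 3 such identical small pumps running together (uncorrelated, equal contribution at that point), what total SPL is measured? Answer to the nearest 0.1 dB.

55.8 dB SPL

3 equal incoherent sources raise the level by 10·log₁₀(3) = 4.77 dB.
L_total = 51.0 + 4.77 = 55.8 dB SPL.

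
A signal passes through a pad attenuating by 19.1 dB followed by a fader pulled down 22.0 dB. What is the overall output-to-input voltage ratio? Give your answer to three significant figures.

0.00881

Net gain = (−19.1) + (−22.0) = -41.1 dB.
Voltage ratio = 10^(-41.1/20) = 0.00881.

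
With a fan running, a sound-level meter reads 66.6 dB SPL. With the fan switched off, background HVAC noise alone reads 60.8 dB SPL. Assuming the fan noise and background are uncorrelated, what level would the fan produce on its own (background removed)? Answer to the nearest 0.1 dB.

Background correction is a power subtraction:
L_src = 10·log₁₀(10^(66.6/10) − 10^(60.8/10)) = 10·log₁₀(3369000) = 65.3 dB SPL.

65.3 dB SPL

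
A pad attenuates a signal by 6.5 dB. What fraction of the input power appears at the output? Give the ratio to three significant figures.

0.224

Power ratio = 10^(dB/10).
10^(-6.5/10) = 10^(-0.6500) = 0.224.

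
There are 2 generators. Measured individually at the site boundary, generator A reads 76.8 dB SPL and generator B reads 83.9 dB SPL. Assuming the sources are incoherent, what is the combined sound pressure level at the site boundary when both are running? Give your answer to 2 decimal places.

84.67 dB SPL

Incoherent sources sum as intensities:
L_total = 10·log₁₀(10^(76.8/10) + 10^(83.9/10)) = 10·log₁₀(293300000) = 84.67 dB SPL.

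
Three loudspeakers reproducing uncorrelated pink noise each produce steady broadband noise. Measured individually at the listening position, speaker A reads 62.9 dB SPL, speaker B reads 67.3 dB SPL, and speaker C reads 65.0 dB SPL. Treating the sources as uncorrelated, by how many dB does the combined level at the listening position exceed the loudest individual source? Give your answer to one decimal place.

Uncorrelated sources add in intensity (power), not in dB.
L_total = 10·log₁₀(10^(62.9/10) + 10^(67.3/10) + 10^(65.0/10)) = 70.20 dB SPL.
Excess over the loudest (67.3 dB): 70.20 − 67.3 = 2.9 dB.

2.9 dB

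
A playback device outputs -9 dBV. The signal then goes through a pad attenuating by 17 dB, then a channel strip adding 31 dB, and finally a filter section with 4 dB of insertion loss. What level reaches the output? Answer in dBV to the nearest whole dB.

Cascaded gains and losses add directly in dB.
-9 − 17 + 31 − 4 = +1 dBV.

+1 dBV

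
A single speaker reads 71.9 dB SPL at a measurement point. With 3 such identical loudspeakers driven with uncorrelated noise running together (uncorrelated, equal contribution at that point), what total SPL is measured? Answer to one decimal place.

76.7 dB SPL

3 equal incoherent sources raise the level by 10·log₁₀(3) = 4.77 dB.
L_total = 71.9 + 4.77 = 76.7 dB SPL.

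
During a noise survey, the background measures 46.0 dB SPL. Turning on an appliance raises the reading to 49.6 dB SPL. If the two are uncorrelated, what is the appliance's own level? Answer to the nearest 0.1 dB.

47.1 dB SPL

Remove the background by subtracting linear intensities:
L_src = 10·log₁₀(10^(49.6/10) − 10^(46.0/10)) = 10·log₁₀(51390) = 47.1 dB SPL.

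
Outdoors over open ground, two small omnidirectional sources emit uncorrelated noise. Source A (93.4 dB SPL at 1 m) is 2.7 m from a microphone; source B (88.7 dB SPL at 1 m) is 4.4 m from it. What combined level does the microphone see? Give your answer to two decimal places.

85.29 dB SPL

At the listener: L_A = 93.4 − 20·log₁₀(2.7) = 84.773 dB; L_B = 88.7 − 20·log₁₀(4.4) = 75.831 dB.
Combined: 10·log₁₀(10^(84.773/10)+10^(75.831/10)) = 85.29 dB SPL.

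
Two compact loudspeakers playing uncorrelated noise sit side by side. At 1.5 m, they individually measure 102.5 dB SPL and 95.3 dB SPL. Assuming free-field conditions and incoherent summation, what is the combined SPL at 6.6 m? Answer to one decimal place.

Combined at 1.5 m: 10·log₁₀(10^(102.5/10)+10^(95.3/10)) = 103.26 dB SPL.
Then apply −20·log₁₀(6.6/1.5) = -12.87 dB → 90.4 dB SPL.

90.4 dB SPL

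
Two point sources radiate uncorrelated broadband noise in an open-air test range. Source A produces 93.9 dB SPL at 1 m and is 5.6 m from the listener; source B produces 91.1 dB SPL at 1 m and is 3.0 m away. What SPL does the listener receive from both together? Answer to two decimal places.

83.45 dB SPL

At the listener: L_A = 93.9 − 20·log₁₀(5.6) = 78.936 dB; L_B = 91.1 − 20·log₁₀(3.0) = 81.558 dB.
Combined: 10·log₁₀(10^(78.936/10)+10^(81.558/10)) = 83.45 dB SPL.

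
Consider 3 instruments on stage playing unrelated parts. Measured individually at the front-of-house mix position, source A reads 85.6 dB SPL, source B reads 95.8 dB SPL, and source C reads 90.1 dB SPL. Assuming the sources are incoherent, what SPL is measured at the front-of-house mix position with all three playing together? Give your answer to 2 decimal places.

Incoherent sources sum as intensities:
L_total = 10·log₁₀(10^(85.6/10) + 10^(95.8/10) + 10^(90.1/10)) = 10·log₁₀(5188000000) = 97.15 dB SPL.

97.15 dB SPL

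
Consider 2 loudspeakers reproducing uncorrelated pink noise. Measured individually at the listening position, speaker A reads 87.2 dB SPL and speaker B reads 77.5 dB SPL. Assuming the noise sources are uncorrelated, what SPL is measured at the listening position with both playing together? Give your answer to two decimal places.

87.64 dB SPL

Add the sources as powers (linear), then convert back to dB:
L_total = 10·log₁₀(10^(87.2/10) + 10^(77.5/10)) = 10·log₁₀(581000000) = 87.64 dB SPL.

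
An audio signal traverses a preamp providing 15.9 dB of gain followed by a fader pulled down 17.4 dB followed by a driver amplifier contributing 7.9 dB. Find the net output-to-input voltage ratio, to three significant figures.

Net gain = 15.9 + (−17.4) + 7.9 = 6.4 dB.
Voltage ratio = 10^(6.4/20) = 2.09.

2.09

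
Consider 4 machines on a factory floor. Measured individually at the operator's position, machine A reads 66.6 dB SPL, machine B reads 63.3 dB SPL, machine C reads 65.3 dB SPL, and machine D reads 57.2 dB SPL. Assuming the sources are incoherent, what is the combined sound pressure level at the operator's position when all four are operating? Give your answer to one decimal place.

70.3 dB SPL

Add the sources as powers (linear), then convert back to dB:
L_total = 10·log₁₀(10^(66.6/10) + 10^(63.3/10) + 10^(65.3/10) + 10^(57.2/10)) = 10·log₁₀(10620000) = 70.3 dB SPL.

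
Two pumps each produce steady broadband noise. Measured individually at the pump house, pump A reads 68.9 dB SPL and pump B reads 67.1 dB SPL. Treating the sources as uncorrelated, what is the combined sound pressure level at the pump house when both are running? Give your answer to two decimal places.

71.10 dB SPL

Add the sources as powers (linear), then convert back to dB:
L_total = 10·log₁₀(10^(68.9/10) + 10^(67.1/10)) = 10·log₁₀(12890000) = 71.10 dB SPL.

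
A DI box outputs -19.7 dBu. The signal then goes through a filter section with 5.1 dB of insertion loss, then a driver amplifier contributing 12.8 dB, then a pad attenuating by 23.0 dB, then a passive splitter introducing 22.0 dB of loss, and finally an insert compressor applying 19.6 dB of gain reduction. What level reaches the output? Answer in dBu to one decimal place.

-76.6 dBu

Gain stages sum in dB:
-19.7 − 5.1 + 12.8 − 23.0 − 22.0 − 19.6 = -76.6 dBu.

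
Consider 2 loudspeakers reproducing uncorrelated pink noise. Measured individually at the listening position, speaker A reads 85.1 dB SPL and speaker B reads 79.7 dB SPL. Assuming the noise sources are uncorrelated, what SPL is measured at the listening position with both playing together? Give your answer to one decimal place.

86.2 dB SPL

Add the sources as powers (linear), then convert back to dB:
L_total = 10·log₁₀(10^(85.1/10) + 10^(79.7/10)) = 10·log₁₀(416900000) = 86.2 dB SPL.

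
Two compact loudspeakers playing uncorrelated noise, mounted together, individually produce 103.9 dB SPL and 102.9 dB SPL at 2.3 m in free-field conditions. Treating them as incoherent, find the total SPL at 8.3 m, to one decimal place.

Combined at 2.3 m: 10·log₁₀(10^(103.9/10)+10^(102.9/10)) = 106.44 dB SPL.
Then apply −20·log₁₀(8.3/2.3) = -11.15 dB → 95.3 dB SPL.

95.3 dB SPL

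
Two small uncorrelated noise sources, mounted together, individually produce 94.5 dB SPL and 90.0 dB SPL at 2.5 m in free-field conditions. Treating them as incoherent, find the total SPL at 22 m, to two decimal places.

Combined at 2.5 m: 10·log₁₀(10^(94.5/10)+10^(90.0/10)) = 95.819 dB SPL.
Then apply −20·log₁₀(22/2.5) = -18.890 dB → 76.93 dB SPL.

76.93 dB SPL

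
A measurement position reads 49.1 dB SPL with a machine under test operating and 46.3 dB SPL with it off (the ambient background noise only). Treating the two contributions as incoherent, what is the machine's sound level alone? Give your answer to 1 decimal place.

45.9 dB SPL

Subtract intensities: L_src = 10·log₁₀(10^(L_total/10) − 10^(L_bg/10)).
L_src = 10·log₁₀(10^(49.1/10) − 10^(46.3/10)) = 10·log₁₀(38630) = 45.9 dB SPL.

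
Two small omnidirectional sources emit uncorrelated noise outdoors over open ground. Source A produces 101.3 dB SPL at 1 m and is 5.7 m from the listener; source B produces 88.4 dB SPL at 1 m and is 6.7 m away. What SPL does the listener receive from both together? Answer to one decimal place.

86.3 dB SPL

At the listener: L_A = 101.3 − 20·log₁₀(5.7) = 86.18 dB; L_B = 88.4 − 20·log₁₀(6.7) = 71.88 dB.
Combined: 10·log₁₀(10^(86.18/10)+10^(71.88/10)) = 86.3 dB SPL.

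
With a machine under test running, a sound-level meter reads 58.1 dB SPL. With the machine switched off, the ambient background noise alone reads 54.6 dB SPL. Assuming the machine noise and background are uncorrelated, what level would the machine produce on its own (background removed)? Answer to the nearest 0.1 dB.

Background correction is a power subtraction:
L_src = 10·log₁₀(10^(58.1/10) − 10^(54.6/10)) = 10·log₁₀(357300) = 55.5 dB SPL.

55.5 dB SPL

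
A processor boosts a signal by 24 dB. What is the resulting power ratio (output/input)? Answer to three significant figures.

Power ratio = 10^(dB/10).
10^(24/10) = 10^(2.400) = 251.

251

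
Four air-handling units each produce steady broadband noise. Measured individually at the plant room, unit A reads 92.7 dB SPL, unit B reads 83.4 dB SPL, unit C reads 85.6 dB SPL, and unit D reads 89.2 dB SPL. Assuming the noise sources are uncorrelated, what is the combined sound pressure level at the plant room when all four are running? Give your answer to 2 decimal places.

Uncorrelated sources add in intensity (power), not in dB.
L_total = 10·log₁₀(10^(92.7/10) + 10^(83.4/10) + 10^(85.6/10) + 10^(89.2/10)) = 10·log₁₀(3276000000) = 95.15 dB SPL.

95.15 dB SPL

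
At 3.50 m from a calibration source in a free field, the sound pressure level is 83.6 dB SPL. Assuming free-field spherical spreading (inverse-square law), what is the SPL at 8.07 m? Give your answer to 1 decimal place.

76.3 dB SPL

For a point source in a free field, ΔL = −20·log₁₀(d₂/d₁).
ΔL = −20·log₁₀(8.07/3.50) = -7.26 dB, so L₂ = 83.6 + (-7.26) = 76.3 dB SPL.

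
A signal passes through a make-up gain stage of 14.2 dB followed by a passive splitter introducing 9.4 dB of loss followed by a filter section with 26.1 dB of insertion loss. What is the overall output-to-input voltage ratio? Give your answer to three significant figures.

0.0861

Net gain = 14.2 + (−9.4) + (−26.1) = -21.3 dB.
Voltage ratio = 10^(-21.3/20) = 0.0861.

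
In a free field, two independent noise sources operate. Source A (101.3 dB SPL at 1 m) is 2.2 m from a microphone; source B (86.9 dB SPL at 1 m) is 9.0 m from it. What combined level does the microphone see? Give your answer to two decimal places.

94.46 dB SPL

At the listener: L_A = 101.3 − 20·log₁₀(2.2) = 94.452 dB; L_B = 86.9 − 20·log₁₀(9.0) = 67.815 dB.
Combined: 10·log₁₀(10^(94.452/10)+10^(67.815/10)) = 94.46 dB SPL.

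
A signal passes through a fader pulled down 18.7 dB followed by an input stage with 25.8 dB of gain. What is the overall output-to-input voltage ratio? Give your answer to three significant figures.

2.26

Net gain = (−18.7) + 25.8 = 7.1 dB.
Voltage ratio = 10^(7.1/20) = 2.26.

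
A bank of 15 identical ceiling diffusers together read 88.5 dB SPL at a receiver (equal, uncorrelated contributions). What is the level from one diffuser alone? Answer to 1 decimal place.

15 equal incoherent sources add 10·log₁₀(15) = 11.76 dB over one source.
L_one = 88.5 − 11.76 = 76.7 dB SPL.

76.7 dB SPL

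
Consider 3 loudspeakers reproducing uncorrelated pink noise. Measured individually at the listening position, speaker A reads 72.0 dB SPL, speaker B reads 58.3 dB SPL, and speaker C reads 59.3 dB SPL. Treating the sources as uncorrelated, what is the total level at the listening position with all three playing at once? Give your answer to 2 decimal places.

Uncorrelated sources add in intensity (power), not in dB.
L_total = 10·log₁₀(10^(72.0/10) + 10^(58.3/10) + 10^(59.3/10)) = 10·log₁₀(17380000) = 72.40 dB SPL.

72.40 dB SPL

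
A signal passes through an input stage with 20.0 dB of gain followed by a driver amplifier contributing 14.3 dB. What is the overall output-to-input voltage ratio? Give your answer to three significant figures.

51.9

Net gain = 20.0 + 14.3 = 34.3 dB.
Voltage ratio = 10^(34.3/20) = 51.9.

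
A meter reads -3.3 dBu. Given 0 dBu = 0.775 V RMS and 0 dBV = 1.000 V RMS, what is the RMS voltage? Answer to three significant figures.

0.530 V

V = 0.775 V × 10^(-3.3/20).
= 0.775 × 0.6839 = 0.530 V.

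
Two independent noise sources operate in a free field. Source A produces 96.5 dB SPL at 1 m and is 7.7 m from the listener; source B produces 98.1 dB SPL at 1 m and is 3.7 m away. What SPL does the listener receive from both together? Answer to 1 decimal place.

87.4 dB SPL

At the listener: L_A = 96.5 − 20·log₁₀(7.7) = 78.77 dB; L_B = 98.1 − 20·log₁₀(3.7) = 86.74 dB.
Combined: 10·log₁₀(10^(78.77/10)+10^(86.74/10)) = 87.4 dB SPL.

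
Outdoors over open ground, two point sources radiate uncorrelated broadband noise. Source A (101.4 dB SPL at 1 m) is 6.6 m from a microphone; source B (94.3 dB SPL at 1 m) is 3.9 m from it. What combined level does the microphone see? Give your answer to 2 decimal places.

86.94 dB SPL

At the listener: L_A = 101.4 − 20·log₁₀(6.6) = 85.009 dB; L_B = 94.3 − 20·log₁₀(3.9) = 82.479 dB.
Combined: 10·log₁₀(10^(85.009/10)+10^(82.479/10)) = 86.94 dB SPL.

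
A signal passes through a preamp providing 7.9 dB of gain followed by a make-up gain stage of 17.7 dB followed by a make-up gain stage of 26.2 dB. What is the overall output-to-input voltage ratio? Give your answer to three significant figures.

389

Net gain = 7.9 + 17.7 + 26.2 = 51.8 dB.
Voltage ratio = 10^(51.8/20) = 389.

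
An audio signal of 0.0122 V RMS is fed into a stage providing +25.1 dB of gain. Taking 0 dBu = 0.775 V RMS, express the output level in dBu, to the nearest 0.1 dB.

Input level: 20·log₁₀(0.0122/0.775) = -36.06 dBu.
Output: -36.06 + 25.1 = -11.0 dBu.

-11.0 dBu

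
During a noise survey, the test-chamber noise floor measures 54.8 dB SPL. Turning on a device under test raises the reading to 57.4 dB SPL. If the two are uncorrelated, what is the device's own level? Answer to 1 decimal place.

53.9 dB SPL

Subtract intensities: L_src = 10·log₁₀(10^(L_total/10) − 10^(L_bg/10)).
L_src = 10·log₁₀(10^(57.4/10) − 10^(54.8/10)) = 10·log₁₀(247500) = 53.9 dB SPL.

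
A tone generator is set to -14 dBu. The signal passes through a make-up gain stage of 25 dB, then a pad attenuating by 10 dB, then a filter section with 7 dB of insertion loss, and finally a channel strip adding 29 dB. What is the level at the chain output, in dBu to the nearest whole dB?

Gain stages sum in dB:
-14 + 25 − 10 − 7 + 29 = +23 dBu.

+23 dBu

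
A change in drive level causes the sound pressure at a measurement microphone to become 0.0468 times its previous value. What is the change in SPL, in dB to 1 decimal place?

-26.6 dB

SPL change from a pressure ratio uses the 20·log₁₀ form:
20·log₁₀(0.0468) = -26.6 dB.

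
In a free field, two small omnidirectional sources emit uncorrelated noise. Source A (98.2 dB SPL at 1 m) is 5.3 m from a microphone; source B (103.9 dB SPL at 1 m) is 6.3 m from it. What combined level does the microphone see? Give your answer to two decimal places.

89.31 dB SPL

At the listener: L_A = 98.2 − 20·log₁₀(5.3) = 83.714 dB; L_B = 103.9 − 20·log₁₀(6.3) = 87.913 dB.
Combined: 10·log₁₀(10^(83.714/10)+10^(87.913/10)) = 89.31 dB SPL.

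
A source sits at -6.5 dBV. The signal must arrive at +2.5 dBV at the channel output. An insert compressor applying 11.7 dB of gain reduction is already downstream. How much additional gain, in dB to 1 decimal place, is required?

The required make-up gain is the shortfall in the dB sum.
G = +2.5 − (-6.5) + 11.7 = 20.7 dB.

20.7 dB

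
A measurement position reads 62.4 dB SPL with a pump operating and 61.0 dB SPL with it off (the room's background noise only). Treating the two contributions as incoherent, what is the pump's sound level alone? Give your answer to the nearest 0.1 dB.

56.8 dB SPL

Background correction is a power subtraction:
L_src = 10·log₁₀(10^(62.4/10) − 10^(61.0/10)) = 10·log₁₀(478900) = 56.8 dB SPL.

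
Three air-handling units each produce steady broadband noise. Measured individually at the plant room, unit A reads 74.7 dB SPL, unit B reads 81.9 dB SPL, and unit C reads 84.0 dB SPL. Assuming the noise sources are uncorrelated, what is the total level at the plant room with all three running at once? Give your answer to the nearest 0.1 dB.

86.4 dB SPL

Add the sources as powers (linear), then convert back to dB:
L_total = 10·log₁₀(10^(74.7/10) + 10^(81.9/10) + 10^(84.0/10)) = 10·log₁₀(435600000) = 86.4 dB SPL.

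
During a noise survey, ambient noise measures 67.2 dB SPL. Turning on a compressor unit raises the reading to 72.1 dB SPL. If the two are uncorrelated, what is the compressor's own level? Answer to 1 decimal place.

Background correction is a power subtraction:
L_src = 10·log₁₀(10^(72.1/10) − 10^(67.2/10)) = 10·log₁₀(10970000) = 70.4 dB SPL.

70.4 dB SPL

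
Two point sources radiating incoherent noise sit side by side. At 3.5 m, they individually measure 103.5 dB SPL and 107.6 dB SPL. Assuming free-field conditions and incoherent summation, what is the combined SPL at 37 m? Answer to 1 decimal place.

88.5 dB SPL

Combined at 3.5 m: 10·log₁₀(10^(103.5/10)+10^(107.6/10)) = 109.03 dB SPL.
Then apply −20·log₁₀(37/3.5) = -20.48 dB → 88.5 dB SPL.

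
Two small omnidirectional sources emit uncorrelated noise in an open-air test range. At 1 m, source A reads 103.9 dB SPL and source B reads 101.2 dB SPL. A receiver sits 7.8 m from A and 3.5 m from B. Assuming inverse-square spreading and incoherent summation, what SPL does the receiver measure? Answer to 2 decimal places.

91.70 dB SPL

At the listener: L_A = 103.9 − 20·log₁₀(7.8) = 86.058 dB; L_B = 101.2 − 20·log₁₀(3.5) = 90.319 dB.
Combined: 10·log₁₀(10^(86.058/10)+10^(90.319/10)) = 91.70 dB SPL.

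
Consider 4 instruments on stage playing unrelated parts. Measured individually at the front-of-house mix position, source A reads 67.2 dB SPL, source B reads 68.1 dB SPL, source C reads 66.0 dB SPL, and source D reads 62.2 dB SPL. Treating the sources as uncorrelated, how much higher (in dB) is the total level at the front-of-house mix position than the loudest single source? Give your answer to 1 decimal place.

4.3 dB

Add the sources as powers (linear), then convert back to dB:
L_total = 10·log₁₀(10^(67.2/10) + 10^(68.1/10) + 10^(66.0/10) + 10^(62.2/10)) = 72.39 dB SPL.
Excess over the loudest (68.1 dB): 72.39 − 68.1 = 4.3 dB.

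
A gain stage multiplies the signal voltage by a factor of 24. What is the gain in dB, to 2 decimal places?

Voltage is an amplitude quantity, so gain = 20·log₁₀(V_out/V_in).
20·log₁₀(24) = 27.60 dB.

27.60 dB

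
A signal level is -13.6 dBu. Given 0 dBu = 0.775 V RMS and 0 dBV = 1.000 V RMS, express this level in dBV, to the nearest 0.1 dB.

The offset between the scales is 20·log₁₀(0.775/1.000) = −2.214 dB.
So dBV = -13.6 − 2.214 = -15.8 dBV.

-15.8 dBV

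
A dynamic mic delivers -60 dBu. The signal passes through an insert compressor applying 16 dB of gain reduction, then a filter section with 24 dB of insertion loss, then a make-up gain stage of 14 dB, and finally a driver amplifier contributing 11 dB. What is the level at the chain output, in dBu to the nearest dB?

-75 dBu

In dB, series stages simply add:
-60 − 16 − 24 + 14 + 11 = -75 dBu.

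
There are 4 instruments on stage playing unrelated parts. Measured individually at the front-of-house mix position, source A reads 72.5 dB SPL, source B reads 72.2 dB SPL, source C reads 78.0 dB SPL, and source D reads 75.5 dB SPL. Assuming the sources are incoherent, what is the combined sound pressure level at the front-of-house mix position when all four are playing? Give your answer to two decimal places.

Add the sources as powers (linear), then convert back to dB:
L_total = 10·log₁₀(10^(72.5/10) + 10^(72.2/10) + 10^(78.0/10) + 10^(75.5/10)) = 10·log₁₀(133000000) = 81.24 dB SPL.

81.24 dB SPL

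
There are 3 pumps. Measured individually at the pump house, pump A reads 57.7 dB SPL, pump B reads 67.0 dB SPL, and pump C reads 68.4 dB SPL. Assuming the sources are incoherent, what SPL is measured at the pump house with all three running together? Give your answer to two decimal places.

70.98 dB SPL

Add the sources as powers (linear), then convert back to dB:
L_total = 10·log₁₀(10^(57.7/10) + 10^(67.0/10) + 10^(68.4/10)) = 10·log₁₀(12520000) = 70.98 dB SPL.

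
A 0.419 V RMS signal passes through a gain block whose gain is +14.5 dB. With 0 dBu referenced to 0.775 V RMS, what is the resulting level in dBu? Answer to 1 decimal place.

Input level: 20·log₁₀(0.419/0.775) = -5.34 dBu.
Output: -5.34 + 14.5 = +9.2 dBu.

+9.2 dBu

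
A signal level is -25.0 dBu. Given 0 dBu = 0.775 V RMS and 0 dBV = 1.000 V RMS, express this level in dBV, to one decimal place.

The offset between the scales is 20·log₁₀(0.775/1.000) = −2.214 dB.
So dBV = -25.0 − 2.214 = -27.2 dBV.

-27.2 dBV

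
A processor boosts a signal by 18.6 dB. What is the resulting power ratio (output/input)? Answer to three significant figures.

72.4

Power ratio = 10^(dB/10).
10^(18.6/10) = 10^(1.860) = 72.4.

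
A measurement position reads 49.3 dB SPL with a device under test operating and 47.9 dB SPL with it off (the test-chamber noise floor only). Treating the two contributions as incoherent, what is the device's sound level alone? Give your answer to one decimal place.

43.7 dB SPL

Subtract intensities: L_src = 10·log₁₀(10^(L_total/10) − 10^(L_bg/10)).
L_src = 10·log₁₀(10^(49.3/10) − 10^(47.9/10)) = 10·log₁₀(23450) = 43.7 dB SPL.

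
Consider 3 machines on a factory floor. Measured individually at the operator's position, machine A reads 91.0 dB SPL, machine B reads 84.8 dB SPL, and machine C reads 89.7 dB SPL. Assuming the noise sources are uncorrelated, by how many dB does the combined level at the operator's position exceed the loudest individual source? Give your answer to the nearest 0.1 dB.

Uncorrelated sources add in intensity (power), not in dB.
L_total = 10·log₁₀(10^(91.0/10) + 10^(84.8/10) + 10^(89.7/10)) = 93.97 dB SPL.
Excess over the loudest (91.0 dB): 93.97 − 91.0 = 3.0 dB.

3.0 dB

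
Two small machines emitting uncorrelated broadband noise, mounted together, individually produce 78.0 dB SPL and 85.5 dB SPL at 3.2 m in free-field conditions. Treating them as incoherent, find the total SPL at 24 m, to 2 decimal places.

68.71 dB SPL

Combined at 3.2 m: 10·log₁₀(10^(78.0/10)+10^(85.5/10)) = 86.211 dB SPL.
Then apply −20·log₁₀(24/3.2) = -17.501 dB → 68.71 dB SPL.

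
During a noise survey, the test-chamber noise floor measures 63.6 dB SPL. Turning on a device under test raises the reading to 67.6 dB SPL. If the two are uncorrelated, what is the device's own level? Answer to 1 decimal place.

65.4 dB SPL

Subtract intensities: L_src = 10·log₁₀(10^(L_total/10) − 10^(L_bg/10)).
L_src = 10·log₁₀(10^(67.6/10) − 10^(63.6/10)) = 10·log₁₀(3464000) = 65.4 dB SPL.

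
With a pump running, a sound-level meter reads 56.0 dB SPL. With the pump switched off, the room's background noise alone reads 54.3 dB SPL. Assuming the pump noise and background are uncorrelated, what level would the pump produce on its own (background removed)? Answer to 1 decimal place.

51.1 dB SPL

Subtract intensities: L_src = 10·log₁₀(10^(L_total/10) − 10^(L_bg/10)).
L_src = 10·log₁₀(10^(56.0/10) − 10^(54.3/10)) = 10·log₁₀(129000) = 51.1 dB SPL.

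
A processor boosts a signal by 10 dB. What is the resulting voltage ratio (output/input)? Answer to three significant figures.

3.16

Voltage ratio = 10^(dB/20).
10^(10/20) = 10^(0.5000) = 3.16.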